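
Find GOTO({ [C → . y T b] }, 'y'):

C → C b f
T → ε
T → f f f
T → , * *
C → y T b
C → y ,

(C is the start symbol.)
GOTO(I, 'y') = CLOSURE({ [A → αX.β] : [A → α.Xβ] ∈ I, X = 'y' })

Items with dot before 'y', with the dot advanced:
  [C → . y T b] → [C → y . T b]
Closure of the advanced items:
  [C → y . T b] has the dot before T: add [T → .], [T → . f f f], [T → . , * *]

GOTO = { [C → y . T b], [T → . , * *], [T → . f f f], [T → .] }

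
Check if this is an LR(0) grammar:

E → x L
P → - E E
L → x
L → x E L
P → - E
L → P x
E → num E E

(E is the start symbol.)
No. Shift-reduce conflict between [L → x .] and [E → . num E E]

A grammar is LR(0) if no state in the canonical LR(0) collection has:
  - both a shift item (dot before a terminal) and a complete item (shift-reduce conflict), or
  - two or more complete items (reduce-reduce conflict; the accept item [E' → E .] counts as a complete item here).

Augment with E' → E and build the canonical LR(0) collection (I0 = CLOSURE({[E' → . E]}), then GOTO on every symbol after a dot until no new states appear). It has 15 states:
  I0: { [E → . num E E], [E → . x L], [E' → . E] }  — shift
  I1: { [E' → E .] }  — accept
  I2: { [E → . num E E], [E → . x L], [E → num . E E] }  — shift
  I3: { [E → x . L], [L → . P x], [L → . x E L], [L → . x], [P → . - E E], [P → . - E] }  — shift
  I4: { [E → . num E E], [E → . x L], [P → - . E E], [P → - . E] }  — shift
  I5: { [E → x L .] }  — reduce
  I6: { [L → P . x] }  — shift
  I7: { [E → . num E E], [E → . x L], [L → x . E L], [L → x .] }  — shift, reduce
  I8: { [L → . P x], [L → . x E L], [L → . x], [L → x E . L], [P → . - E E], [P → . - E] }  — shift
  I9: { [L → x E L .] }  — reduce
  I10: { [L → P x .] }  — reduce
  I11: { [E → . num E E], [E → . x L], [P → - E . E], [P → - E .] }  — shift, reduce
  I12: { [P → - E E .] }  — reduce
  I13: { [E → . num E E], [E → . x L], [E → num E . E] }  — shift
  I14: { [E → num E E .] }  — reduce

Conflict in state I7:
  Shift-reduce conflict between [L → x .] and [E → . num E E]
So the grammar is NOT LR(0).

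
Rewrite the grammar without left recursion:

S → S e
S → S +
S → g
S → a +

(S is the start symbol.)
S is directly left-recursive. The standard transformation for
  A → A α₁ | ... | A α_m | β₁ | ... | β_n
is
  A  → β₁ A' | ... | β_n A'
  A' → α₁ A' | ... | α_m A' | ε

S → g becomes S → g S'
S → a + becomes S → a + S'
S → S e becomes S' → e S'
S → S + becomes S' → + S'
Add S' → ε

Resulting grammar:
S → g S'
S → a + S'
S' → e S'
S' → + S'
S' → ε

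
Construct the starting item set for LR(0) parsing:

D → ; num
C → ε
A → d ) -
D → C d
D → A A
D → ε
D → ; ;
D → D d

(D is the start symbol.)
First, augment the grammar with D' → D
I₀ = CLOSURE({ [D' → . D] }):
  [D' → . D] has the dot before D: add [D → . ; num], [D → . C d], [D → . A A], [D → .], [D → . ; ;], [D → . D d]
  [D → . C d] has the dot before C: add [C → .]
  [D → . A A] has the dot before A: add [A → . d ) -]
No further items can be added.

I₀ = { [A → . d ) -], [C → .], [D → . ; ;], [D → . ; num], [D → . A A], [D → . C d], [D → . D d], [D → .], [D' → . D] }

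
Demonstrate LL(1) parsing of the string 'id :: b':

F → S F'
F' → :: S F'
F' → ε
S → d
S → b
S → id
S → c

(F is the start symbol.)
LL(1) parsing maintains a stack (initially the start symbol over $) and the input. At each step: if the stack top is a terminal, match it against the current input token; if it is a non-terminal N, replace it with the RHS of M[N, lookahead] (the unique production whose predict set contains the lookahead).

Stack is shown with the top on the left.

Stack      Input      Action
----------------------------
F $        id :: b $  output F → S F'
S F' $     id :: b $  output S → id
id F' $    id :: b $  match 'id'
F' $       :: b $     output F' → :: S F'
:: S F' $  :: b $     match '::'
S F' $     b $        output S → b
b F' $     b $        match 'b'
F' $       $          output F' → ε
$          $          accept

The string is accepted.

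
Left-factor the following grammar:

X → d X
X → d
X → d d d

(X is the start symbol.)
Left-factoring transforms A → αβ₁ | αβ₂ into A → αA' and A' → β₁ | β₂
(α is the longest common prefix among the alternatives). Repeat until
no nonterminal has two alternatives with a common prefix.

Round 1: X has alternatives sharing prefix 'd'. Introduce X': X → d X'
  Add: X' → X
  Add: X' → ε
  Add: X' → d d

No remaining common prefixes — done.

Resulting grammar:
X → d X'
X' → X
X' → ε
X' → d d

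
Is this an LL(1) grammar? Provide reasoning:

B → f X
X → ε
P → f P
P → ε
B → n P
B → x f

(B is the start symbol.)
Yes, the grammar is LL(1).

A grammar is LL(1) if for each non-terminal N with multiple productions, the predict sets of those productions are pairwise disjoint, where PREDICT(N → α) = (FIRST(α) \ {ε}) ∪ (FOLLOW(N) if α ⇒* ε).

Relevant sets:
  FOLLOW(P) = { $ }

For B:
  PREDICT(B → f X) = { 'f' }
  PREDICT(B → n P) = { 'n' }
  PREDICT(B → x f) = { 'x' }
For P:
  PREDICT(P → f P) = { 'f' }
  PREDICT(P → ε) = { $ }
X has a single production, so nothing to check there.

All predict sets are disjoint. The grammar IS LL(1).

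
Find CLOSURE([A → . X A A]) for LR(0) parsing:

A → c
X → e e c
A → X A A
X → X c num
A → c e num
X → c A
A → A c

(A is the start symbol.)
Start with: [A → . X A A]
  [A → . X A A] has the dot before X: add [X → . e e c], [X → . X c num], [X → . c A]
No further items can be added.

CLOSURE = { [A → . X A A], [X → . X c num], [X → . c A], [X → . e e c] }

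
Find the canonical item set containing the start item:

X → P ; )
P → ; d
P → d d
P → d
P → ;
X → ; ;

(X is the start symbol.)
{ [P → . ; d], [P → . ;], [P → . d d], [P → . d], [X → . ; ;], [X → . P ; )], [X' → . X] }

First, augment the grammar with X' → X
I₀ = CLOSURE({ [X' → . X] }):
  [X' → . X] has the dot before X: add [X → . P ; )], [X → . ; ;]
  [X → . P ; )] has the dot before P: add [P → . ; d], [P → . d d], [P → . d], [P → . ;]
No further items can be added.

I₀ = { [P → . ; d], [P → . ;], [P → . d d], [P → . d], [X → . ; ;], [X → . P ; )], [X' → . X] }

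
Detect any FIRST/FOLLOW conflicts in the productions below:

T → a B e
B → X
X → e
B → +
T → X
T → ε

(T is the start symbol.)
A FIRST/FOLLOW conflict occurs when a non-terminal N has a nullable alternative N → β (β ⇒* ε) and another alternative N → α with FIRST(α) ∩ FOLLOW(N) ≠ ∅: on such a lookahead the parser cannot decide between expanding α and letting N vanish via β.

Nullable non-terminals: T.
FIRST sets used below: FIRST(X) = { 'e' }

T: nullable alternative(s) T → ε; FOLLOW(T) = { $ }
  T → a B e: FIRST \ {ε} = { 'a' } — disjoint from FOLLOW(T)
  T → X: FIRST \ {ε} = { 'e' } — disjoint from FOLLOW(T)
  T → ε: FIRST \ {ε} = { } — this is the only nullable alternative, skip

B, X have no nullable alternative, so no FIRST/FOLLOW check is needed there.

No FIRST/FOLLOW conflicts found.

Answer: No FIRST/FOLLOW conflicts.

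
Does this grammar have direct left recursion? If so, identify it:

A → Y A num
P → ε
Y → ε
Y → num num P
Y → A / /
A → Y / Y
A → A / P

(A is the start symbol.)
Direct left recursion occurs when N → N α for some non-terminal N (the right-hand side begins with the left-hand side itself).

A → Y A num: starts with Y
P → ε: starts with ε
Y → ε: starts with ε
Y → num num P: starts with num
Y → A / /: starts with A
A → Y / Y: starts with Y
A → A / P: LEFT RECURSIVE (starts with A)

The grammar has direct left recursion on: A.

Answer: Yes, A is left-recursive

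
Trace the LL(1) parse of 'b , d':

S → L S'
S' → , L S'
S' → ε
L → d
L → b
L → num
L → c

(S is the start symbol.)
LL(1) parsing maintains a stack (initially the start symbol over $) and the input. At each step: if the stack top is a terminal, match it against the current input token; if it is a non-terminal N, replace it with the RHS of M[N, lookahead] (the unique production whose predict set contains the lookahead).

Stack is shown with the top on the left.

Stack     Input    Action
-------------------------
S $       b , d $  output S → L S'
L S' $    b , d $  output L → b
b S' $    b , d $  match 'b'
S' $      , d $    output S' → , L S'
, L S' $  , d $    match ','
L S' $    d $      output L → d
d S' $    d $      match 'd'
S' $      $        output S' → ε
$         $        accept

The string is accepted.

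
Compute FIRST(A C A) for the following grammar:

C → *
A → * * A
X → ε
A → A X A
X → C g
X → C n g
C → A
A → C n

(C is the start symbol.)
{ '*' }

FIRST sets of the non-terminals involved (from the grammar, by fixed-point iteration):
  FIRST(A) = { '*' }

To compute FIRST(A C A), process the symbols left to right:
Symbol A is a non-terminal. Add FIRST(A) \ {ε} = { '*' }
A is not nullable (ε ∉ FIRST(A)), so stop here.
FIRST(A C A) = { '*' }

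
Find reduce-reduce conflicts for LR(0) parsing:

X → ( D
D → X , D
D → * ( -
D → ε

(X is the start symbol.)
No reduce-reduce conflicts

A reduce-reduce conflict occurs when an LR(0) state has two complete items [A → α .] and [B → β .] — both call for a reduction, and with no lookahead the parser cannot choose between them.

Augment with X' → X and build the canonical LR(0) collection (I0 = CLOSURE({[X' → . X]}), then GOTO on every symbol after a dot until no new states appear). It has 10 states:
  I0: { [X → . ( D], [X' → . X] }  — shift
  I1: { [D → . * ( -], [D → . X , D], [D → .], [X → ( . D], [X → . ( D] }  — shift, reduce
  I2: { [X' → X .] }  — accept
  I3: { [D → * . ( -] }  — shift
  I4: { [X → ( D .] }  — reduce
  I5: { [D → X . , D] }  — shift
  I6: { [D → . * ( -], [D → . X , D], [D → .], [D → X , . D], [X → . ( D] }  — shift, reduce
  I7: { [D → X , D .] }  — reduce
  I8: { [D → * ( . -] }  — shift
  I9: { [D → * ( - .] }  — reduce

No state contains more than one complete item.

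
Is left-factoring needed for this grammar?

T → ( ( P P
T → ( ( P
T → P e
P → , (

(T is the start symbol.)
Yes, T has productions with common prefix '( ( P'

Left-factoring is needed when two productions for the same non-terminal
share a common prefix on the right-hand side.

Productions for T:
  T → ( ( P P
  T → ( ( P
  T → P e

Found common prefix '( ( P' in productions for T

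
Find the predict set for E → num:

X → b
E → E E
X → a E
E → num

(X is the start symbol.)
{ 'num' }

PREDICT(E → num) = (FIRST(RHS) \ {ε}) ∪ (FOLLOW(E) if ε ∈ FIRST(RHS), i.e. RHS ⇒* ε)
FIRST(num) = { 'num' }
ε ∉ FIRST(num), so FOLLOW(E) is not added.
PREDICT(E → num) = { 'num' }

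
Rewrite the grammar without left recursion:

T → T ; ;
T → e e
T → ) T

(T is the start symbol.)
T is directly left-recursive. The standard transformation for
  A → A α₁ | ... | A α_m | β₁ | ... | β_n
is
  A  → β₁ A' | ... | β_n A'
  A' → α₁ A' | ... | α_m A' | ε

T → e e becomes T → e e T'
T → ) T becomes T → ) T T'
T → T ; ; becomes T' → ; ; T'
Add T' → ε

Resulting grammar:
T → e e T'
T → ) T T'
T' → ; ; T'
T' → ε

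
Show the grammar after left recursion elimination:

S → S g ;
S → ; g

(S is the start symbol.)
S is directly left-recursive. The standard transformation for
  A → A α₁ | ... | A α_m | β₁ | ... | β_n
is
  A  → β₁ A' | ... | β_n A'
  A' → α₁ A' | ... | α_m A' | ε

S → ; g becomes S → ; g S'
S → S g ; becomes S' → g ; S'
Add S' → ε

Resulting grammar:
S → ; g S'
S' → g ; S'
S' → ε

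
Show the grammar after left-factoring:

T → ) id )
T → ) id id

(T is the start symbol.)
T → ) id T'
T' → )
T' → id

Left-factoring transforms A → αβ₁ | αβ₂ into A → αA' and A' → β₁ | β₂
(α is the longest common prefix among the alternatives). Repeat until
no nonterminal has two alternatives with a common prefix.

Round 1: T has alternatives sharing prefix ') id'. Introduce T': T → ) id T'
  Add: T' → )
  Add: T' → id

No remaining common prefixes — done.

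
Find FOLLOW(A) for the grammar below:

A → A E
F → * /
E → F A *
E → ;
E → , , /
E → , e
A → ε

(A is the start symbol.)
{ $, '*', ',', ';' }

To compute FOLLOW(A), find every occurrence of A on a right-hand side N → α A β: add FIRST(β) \ {ε}, and if β is empty or nullable also add FOLLOW(N). Iterate to a fixed point.

A is the start symbol, so $ ∈ FOLLOW(A).
In A → A E: A is followed by E, add FIRST(E) \ {ε} = { '*', ',', ';' }
In E → F A *: A is followed by '*', add FIRST('*') \ {ε} = { '*' }

Taking the union: FOLLOW(A) = { $, '*', ',', ';' }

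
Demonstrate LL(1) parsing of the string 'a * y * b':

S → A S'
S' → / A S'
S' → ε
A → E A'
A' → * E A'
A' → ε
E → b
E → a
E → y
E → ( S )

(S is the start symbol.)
LL(1) parsing maintains a stack (initially the start symbol over $) and the input. At each step: if the stack top is a terminal, match it against the current input token; if it is a non-terminal N, replace it with the RHS of M[N, lookahead] (the unique production whose predict set contains the lookahead).

Stack is shown with the top on the left.

Stack        Input        Action
--------------------------------
S $          a * y * b $  output S → A S'
A S' $       a * y * b $  output A → E A'
E A' S' $    a * y * b $  output E → a
a A' S' $    a * y * b $  match 'a'
A' S' $      * y * b $    output A' → * E A'
* E A' S' $  * y * b $    match '*'
E A' S' $    y * b $      output E → y
y A' S' $    y * b $      match 'y'
A' S' $      * b $        output A' → * E A'
* E A' S' $  * b $        match '*'
E A' S' $    b $          output E → b
b A' S' $    b $          match 'b'
A' S' $      $            output A' → ε
S' $         $            output S' → ε
$            $            accept

The string is accepted.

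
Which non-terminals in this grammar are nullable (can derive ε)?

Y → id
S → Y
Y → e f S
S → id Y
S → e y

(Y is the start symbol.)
None

A non-terminal is nullable if it can derive ε (the empty string): either it has an ε-production, or it has a production whose right-hand side consists entirely of nullable non-terminals.

There are no ε-productions, so no non-terminal can derive ε.
No non-terminals are nullable.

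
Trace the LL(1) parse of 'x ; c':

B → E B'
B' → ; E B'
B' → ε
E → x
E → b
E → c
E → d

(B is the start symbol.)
Stack is shown with the top on the left.

Stack     Input    Action
-------------------------
B $       x ; c $  output B → E B'
E B' $    x ; c $  output E → x
x B' $    x ; c $  match 'x'
B' $      ; c $    output B' → ; E B'
; E B' $  ; c $    match ';'
E B' $    c $      output E → c
c B' $    c $      match 'c'
B' $      $        output B' → ε
$         $        accept

The string is accepted.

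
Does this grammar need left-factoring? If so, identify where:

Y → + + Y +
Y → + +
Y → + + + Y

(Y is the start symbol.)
Yes, Y has productions with common prefix '+ +'

Left-factoring is needed when two productions for the same non-terminal
share a common prefix on the right-hand side.

Productions for Y:
  Y → + + Y +
  Y → + +
  Y → + + + Y

Found common prefix '+ +' in productions for Y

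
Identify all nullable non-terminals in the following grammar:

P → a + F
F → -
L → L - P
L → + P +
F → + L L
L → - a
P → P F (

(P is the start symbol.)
There are no ε-productions, so no non-terminal can derive ε.
No non-terminals are nullable.

Answer: None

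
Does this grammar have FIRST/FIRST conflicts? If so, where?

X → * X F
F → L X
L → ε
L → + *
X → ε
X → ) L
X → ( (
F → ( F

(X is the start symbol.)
Yes. F → L X / F → '(' F on { '(' }

FIRST sets of the non-terminals at (or reachable through a nullable prefix from) the front of some alternative:
  FIRST(L) = { '+', ε }
  FIRST(X) = { '(', ')', '*', ε }

Productions for X:
  X → * X F: FIRST = { '*' }
  X → ε: FIRST = { ε }
  X → ) L: FIRST = { ')' }
  X → ( (: FIRST = { '(' }
Productions for F:
  F → L X: FIRST = { '(', ')', '*', '+', ε }
  F → ( F: FIRST = { '(' }
Productions for L:
  L → ε: FIRST = { ε }
  L → + *: FIRST = { '+' }

Conflict for F: F → L X and F → ( F
  Overlap: { '(' }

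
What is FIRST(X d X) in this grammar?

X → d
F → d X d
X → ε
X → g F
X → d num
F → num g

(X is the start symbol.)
FIRST sets of the non-terminals involved (from the grammar, by fixed-point iteration):
  FIRST(X) = { 'd', 'g', ε }

To compute FIRST(X d X), process the symbols left to right:
Symbol X is a non-terminal. Add FIRST(X) \ {ε} = { 'd', 'g' }
X is nullable (ε ∈ FIRST(X)), continue to the next symbol.
Symbol d is a terminal. Add 'd' and stop.
FIRST(X d X) = { 'd', 'g' }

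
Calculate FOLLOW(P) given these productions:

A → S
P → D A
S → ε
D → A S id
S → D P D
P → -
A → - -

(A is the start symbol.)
{ '-', 'id' }

In S → D P D: P is followed by D, add FIRST(D) \ {ε} = { '-', 'id' }

Taking the union: FOLLOW(P) = { '-', 'id' }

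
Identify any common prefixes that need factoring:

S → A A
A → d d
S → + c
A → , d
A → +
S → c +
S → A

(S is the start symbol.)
Left-factoring is needed when two productions for the same non-terminal
share a common prefix on the right-hand side.

Productions for S:
  S → A A
  S → + c
  S → c +
  S → A
Productions for A:
  A → d d
  A → , d
  A → +

Found common prefix 'A' in productions for S

Answer: Yes, S has productions with common prefix 'A'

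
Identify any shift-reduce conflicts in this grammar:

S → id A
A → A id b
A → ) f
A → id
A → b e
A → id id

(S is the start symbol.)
Augment with S' → S and build the canonical LR(0) collection (I0 = CLOSURE({[S' → . S]}), then GOTO on every symbol after a dot until no new states appear). It has 12 states:
  I0: { [S → . id A], [S' → . S] }  — shift
  I1: { [S' → S .] }  — accept
  I2: { [A → . ) f], [A → . A id b], [A → . b e], [A → . id id], [A → . id], [S → id . A] }  — shift
  I3: { [A → ) . f] }  — shift
  I4: { [A → A . id b], [S → id A .] }  — shift, reduce
  I5: { [A → b . e] }  — shift
  I6: { [A → id . id], [A → id .] }  — shift, reduce
  I7: { [A → id id .] }  — reduce
  I8: { [A → b e .] }  — reduce
  I9: { [A → A id . b] }  — shift
  I10: { [A → A id b .] }  — reduce
  I11: { [A → ) f .] }  — reduce

I4 contains reduce item [S → id A .] and shift item [A → A . id b] — shift-reduce conflict.
I6 contains reduce item [A → id .] and shift item [A → id . id] — shift-reduce conflict.

Answer: Yes — I4: [S → id A .] vs [A → A . id b]; I6: [A → id .] vs [A → id . id]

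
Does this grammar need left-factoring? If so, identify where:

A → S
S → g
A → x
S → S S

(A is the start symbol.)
No, left-factoring is not needed

Left-factoring is needed when two productions for the same non-terminal
share a common prefix on the right-hand side.

Productions for A:
  A → S
  A → x
Productions for S:
  S → g
  S → S S

No common prefixes found.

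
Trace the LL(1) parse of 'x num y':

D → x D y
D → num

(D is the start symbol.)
Stack is shown with the top on the left.

Stack    Input      Action
--------------------------
D $      x num y $  output D → x D y
x D y $  x num y $  match 'x'
D y $    num y $    output D → num
num y $  num y $    match 'num'
y $      y $        match 'y'
$        $          accept

The string is accepted.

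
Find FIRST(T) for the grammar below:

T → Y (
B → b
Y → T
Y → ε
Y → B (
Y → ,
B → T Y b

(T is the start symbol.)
{ '(', ',', 'b' }

To compute FIRST(T), examine every production with T on the left-hand side, reading each right-hand side left to right until a non-nullable symbol is reached.

FIRST sets of the other non-terminals involved (by the same procedure, iterated to a fixed point):
  FIRST(Y) = { '(', ',', 'b', ε }

From T → Y (:
  - Y is a non-terminal: add FIRST(Y) \ {ε} = { '(', ',', 'b' }
    Y is nullable, so continue to the next symbol
  - '(' is a terminal: add '(' and stop

Collecting: FIRST(T) = { '(', ',', 'b' }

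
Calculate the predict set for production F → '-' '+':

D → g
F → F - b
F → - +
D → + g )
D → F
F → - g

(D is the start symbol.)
PREDICT(F → '-' '+') = (FIRST(RHS) \ {ε}) ∪ (FOLLOW(F) if ε ∈ FIRST(RHS), i.e. RHS ⇒* ε)
FIRST('-' '+') = { '-' }
ε ∉ FIRST('-' '+'), so FOLLOW(F) is not added.
PREDICT(F → '-' '+') = { '-' }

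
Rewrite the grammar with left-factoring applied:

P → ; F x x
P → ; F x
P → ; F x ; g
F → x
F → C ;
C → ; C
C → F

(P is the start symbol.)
Left-factoring transforms A → αβ₁ | αβ₂ into A → αA' and A' → β₁ | β₂
(α is the longest common prefix among the alternatives). Repeat until
no nonterminal has two alternatives with a common prefix.

Round 1: P has alternatives sharing prefix '; F x'. Introduce P': P → ; F x P'
  Add: P' → x
  Add: P' → ε
  Add: P' → ; g

No remaining common prefixes — done.

Resulting grammar:
P → ; F x P'
P' → x
P' → ε
P' → ; g
F → x
F → C ;
C → ; C
C → F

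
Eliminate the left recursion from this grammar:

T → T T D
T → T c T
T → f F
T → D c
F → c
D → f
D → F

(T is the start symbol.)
T is directly left-recursive. The standard transformation for
  A → A α₁ | ... | A α_m | β₁ | ... | β_n
is
  A  → β₁ A' | ... | β_n A'
  A' → α₁ A' | ... | α_m A' | ε

T → f F becomes T → f F T'
T → D c becomes T → D c T'
T → T T D becomes T' → T D T'
T → T c T becomes T' → c T T'
Add T' → ε

Productions for other non-terminals are unchanged:
  F → c
  D → f
  D → F

Resulting grammar:
T → f F T'
T → D c T'
T' → T D T'
T' → c T T'
T' → ε
F → c
D → f
D → F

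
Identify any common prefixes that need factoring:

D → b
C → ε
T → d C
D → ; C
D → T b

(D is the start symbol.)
Left-factoring is needed when two productions for the same non-terminal
share a common prefix on the right-hand side.

Productions for D:
  D → b
  D → ; C
  D → T b

No common prefixes found.

Answer: No, left-factoring is not needed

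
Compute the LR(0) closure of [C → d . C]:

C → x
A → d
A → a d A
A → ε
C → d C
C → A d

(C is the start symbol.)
{ [A → . a d A], [A → . d], [A → .], [C → . A d], [C → . d C], [C → . x], [C → d . C] }

To compute CLOSURE, for each item [A → α.Bβ] where B is a non-terminal, add [B → .γ] for all productions B → γ; repeat for the newly added items until nothing changes.

Start with: [C → d . C]
  [C → d . C] has the dot before C: add [C → . x], [C → . d C], [C → . A d]
  [C → . A d] has the dot before A: add [A → . d], [A → . a d A], [A → .]
No further items can be added.

CLOSURE = { [A → . a d A], [A → . d], [A → .], [C → . A d], [C → . d C], [C → . x], [C → d . C] }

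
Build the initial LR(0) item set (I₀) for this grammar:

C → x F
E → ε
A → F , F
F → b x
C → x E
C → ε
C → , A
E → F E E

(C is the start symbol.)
{ [C → . , A], [C → . x E], [C → . x F], [C → .], [C' → . C] }

First, augment the grammar with C' → C
I₀ = CLOSURE({ [C' → . C] }):
  [C' → . C] has the dot before C: add [C → . x F], [C → . x E], [C → .], [C → . , A]
No further items can be added.

I₀ = { [C → . , A], [C → . x E], [C → . x F], [C → .], [C' → . C] }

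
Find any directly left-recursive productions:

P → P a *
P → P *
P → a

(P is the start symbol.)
Direct left recursion occurs when N → N α for some non-terminal N (the right-hand side begins with the left-hand side itself).

P → P a *: LEFT RECURSIVE (starts with P)
P → P *: LEFT RECURSIVE (starts with P)
P → a: starts with a

The grammar has direct left recursion on: P.

Answer: Yes, P is left-recursive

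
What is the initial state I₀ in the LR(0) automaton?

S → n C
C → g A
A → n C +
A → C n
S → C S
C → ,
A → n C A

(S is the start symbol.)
First, augment the grammar with S' → S
I₀ = CLOSURE({ [S' → . S] }):
  [S' → . S] has the dot before S: add [S → . n C], [S → . C S]
  [S → . C S] has the dot before C: add [C → . g A], [C → . ,]
No further items can be added.

I₀ = { [C → . ,], [C → . g A], [S → . C S], [S → . n C], [S' → . S] }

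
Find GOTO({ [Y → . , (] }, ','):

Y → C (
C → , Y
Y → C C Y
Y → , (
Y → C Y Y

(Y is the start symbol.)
{ [Y → , . (] }

GOTO(I, ',') = CLOSURE({ [A → αX.β] : [A → α.Xβ] ∈ I, X = ',' })

Items with dot before ',', with the dot advanced:
  [Y → . , (] → [Y → , . (]
Closure adds nothing (no advanced item has the dot before a non-terminal).

GOTO = { [Y → , . (] }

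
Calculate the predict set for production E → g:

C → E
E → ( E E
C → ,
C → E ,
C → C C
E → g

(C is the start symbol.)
PREDICT(E → g) = (FIRST(RHS) \ {ε}) ∪ (FOLLOW(E) if ε ∈ FIRST(RHS), i.e. RHS ⇒* ε)
FIRST(g) = { 'g' }
ε ∉ FIRST(g), so FOLLOW(E) is not added.
PREDICT(E → g) = { 'g' }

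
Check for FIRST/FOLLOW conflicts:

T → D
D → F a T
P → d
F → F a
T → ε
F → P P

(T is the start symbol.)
Nullable non-terminals: T.
FIRST sets used below: FIRST(D) = { 'd' }

T: nullable alternative(s) T → ε; FOLLOW(T) = { $ }
  T → D: FIRST \ {ε} = { 'd' } — disjoint from FOLLOW(T)
  T → ε: FIRST \ {ε} = { } — this is the only nullable alternative, skip

D, F, P have no nullable alternative, so no FIRST/FOLLOW check is needed there.

No FIRST/FOLLOW conflicts found.

Answer: No FIRST/FOLLOW conflicts.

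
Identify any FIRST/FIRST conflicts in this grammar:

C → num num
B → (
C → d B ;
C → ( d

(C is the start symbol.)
Productions for C:
  C → num num: FIRST = { 'num' }
  C → d B ;: FIRST = { 'd' }
  C → ( d: FIRST = { '(' }
B has only one production, so no FIRST/FIRST conflict is possible there.

All alternatives of each non-terminal have pairwise disjoint FIRST sets.

Answer: No FIRST/FIRST conflicts.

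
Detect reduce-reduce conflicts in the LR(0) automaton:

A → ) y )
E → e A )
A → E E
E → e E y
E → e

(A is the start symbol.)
No reduce-reduce conflicts

A reduce-reduce conflict occurs when an LR(0) state has two complete items [A → α .] and [B → β .] — both call for a reduction, and with no lookahead the parser cannot choose between them.

Augment with A' → A and build the canonical LR(0) collection (I0 = CLOSURE({[A' → . A]}), then GOTO on every symbol after a dot until no new states appear). It has 12 states:
  I0: { [A → . ) y )], [A → . E E], [A' → . A], [E → . e A )], [E → . e E y], [E → . e] }  — shift
  I1: { [A → ) . y )] }  — shift
  I2: { [A' → A .] }  — accept
  I3: { [A → E . E], [E → . e A )], [E → . e E y], [E → . e] }  — shift
  I4: { [A → . ) y )], [A → . E E], [E → . e A )], [E → . e E y], [E → . e], [E → e . A )], [E → e . E y], [E → e .] }  — shift, reduce
  I5: { [E → e A . )] }  — shift
  I6: { [A → E . E], [E → . e A )], [E → . e E y], [E → . e], [E → e E . y] }  — shift
  I7: { [A → E E .] }  — reduce
  I8: { [E → e E y .] }  — reduce
  I9: { [E → e A ) .] }  — reduce
  I10: { [A → ) y . )] }  — shift
  I11: { [A → ) y ) .] }  — reduce

No state contains more than one complete item.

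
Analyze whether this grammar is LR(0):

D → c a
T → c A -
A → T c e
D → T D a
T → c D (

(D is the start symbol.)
Augment with D' → D and build the canonical LR(0) collection (I0 = CLOSURE({[D' → . D]}), then GOTO on every symbol after a dot until no new states appear). It has 14 states:
  I0: { [D → . T D a], [D → . c a], [D' → . D], [T → . c A -], [T → . c D (] }  — shift
  I1: { [D' → D .] }  — accept
  I2: { [D → . T D a], [D → . c a], [D → T . D a], [T → . c A -], [T → . c D (] }  — shift
  I3: { [A → . T c e], [D → . T D a], [D → . c a], [D → c . a], [T → . c A -], [T → . c D (], [T → c . A -], [T → c . D (] }  — shift
  I4: { [T → c A . -] }  — shift
  I5: { [T → c D . (] }  — shift
  I6: { [A → T . c e], [D → . T D a], [D → . c a], [D → T . D a], [T → . c A -], [T → . c D (] }  — shift
  I7: { [D → c a .] }  — reduce
  I8: { [D → T D . a] }  — shift
  I9: { [A → . T c e], [A → T c . e], [D → . T D a], [D → . c a], [D → c . a], [T → . c A -], [T → . c D (], [T → c . A -], [T → c . D (] }  — shift
  I10: { [A → T c e .] }  — reduce
  I11: { [D → T D a .] }  — reduce
  I12: { [T → c D ( .] }  — reduce
  I13: { [T → c A - .] }  — reduce

Every state is either a pure shift/goto state or contains exactly one complete item and nothing to shift — no conflicts. The grammar is LR(0).

Answer: Yes, the grammar is LR(0)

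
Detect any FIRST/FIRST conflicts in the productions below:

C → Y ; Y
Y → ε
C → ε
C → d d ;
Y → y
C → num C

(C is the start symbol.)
A FIRST/FIRST conflict occurs when two productions N → α and N → β for the same non-terminal have FIRST(α) ∩ FIRST(β) ≠ ∅ (with ε ∈ FIRST of a nullable right-hand side, so two nullable alternatives also conflict).

FIRST sets of the non-terminals at (or reachable through a nullable prefix from) the front of some alternative:
  FIRST(Y) = { 'y', ε }

Productions for C:
  C → Y ; Y: FIRST = { ';', 'y' }
  C → ε: FIRST = { ε }
  C → d d ;: FIRST = { 'd' }
  C → num C: FIRST = { 'num' }
Productions for Y:
  Y → ε: FIRST = { ε }
  Y → y: FIRST = { 'y' }

All alternatives of each non-terminal have pairwise disjoint FIRST sets.

Answer: No FIRST/FIRST conflicts.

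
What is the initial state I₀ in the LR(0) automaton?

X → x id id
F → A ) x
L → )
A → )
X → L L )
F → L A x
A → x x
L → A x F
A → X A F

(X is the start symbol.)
First, augment the grammar with X' → X
I₀ = CLOSURE({ [X' → . X] }):
  [X' → . X] has the dot before X: add [X → . x id id], [X → . L L )]
  [X → . L L )] has the dot before L: add [L → . )], [L → . A x F]
  [L → . A x F] has the dot before A: add [A → . )], [A → . x x], [A → . X A F]
No further items can be added.

I₀ = { [A → . )], [A → . X A F], [A → . x x], [L → . )], [L → . A x F], [X → . L L )], [X → . x id id], [X' → . X] }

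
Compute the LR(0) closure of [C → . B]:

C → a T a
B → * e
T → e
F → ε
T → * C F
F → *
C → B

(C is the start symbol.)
To compute CLOSURE, for each item [A → α.Bβ] where B is a non-terminal, add [B → .γ] for all productions B → γ; repeat for the newly added items until nothing changes.

Start with: [C → . B]
  [C → . B] has the dot before B: add [B → . * e]
No further items can be added.

CLOSURE = { [B → . * e], [C → . B] }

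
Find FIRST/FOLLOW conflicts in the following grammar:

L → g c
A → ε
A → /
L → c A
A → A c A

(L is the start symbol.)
Yes. A → A c A with FOLLOW(A) on { 'c' }

Nullable non-terminals: A.
FIRST sets used below: FIRST(A) = { '/', 'c', ε }

A: nullable alternative(s) A → ε; FOLLOW(A) = { $, 'c' }
  A → ε: FIRST \ {ε} = { } — this is the only nullable alternative, skip
  A → /: FIRST \ {ε} = { '/' } — disjoint from FOLLOW(A)
  A → A c A: FIRST \ {ε} = { '/', 'c' } — overlaps FOLLOW(A) on { 'c' }: CONFLICT

L has no nullable alternative, so no FIRST/FOLLOW check is needed there.

So the grammar has 1 FIRST/FOLLOW conflict (marked CONFLICT above).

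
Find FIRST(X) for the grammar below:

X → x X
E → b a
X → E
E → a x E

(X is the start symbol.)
{ 'a', 'b', 'x' }

FIRST sets of the other non-terminals involved (by the same procedure, iterated to a fixed point):
  FIRST(E) = { 'a', 'b' }

From X → x X:
  - x is a terminal: add 'x' and stop
From X → E:
  - E is a non-terminal: add FIRST(E) \ {ε} = { 'a', 'b' }
    E is not nullable, so stop

Collecting: FIRST(X) = { 'a', 'b', 'x' }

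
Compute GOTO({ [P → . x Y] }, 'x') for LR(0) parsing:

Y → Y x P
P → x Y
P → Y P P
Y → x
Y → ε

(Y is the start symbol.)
{ [P → x . Y], [Y → . Y x P], [Y → . x], [Y → .] }

GOTO(I, 'x') = CLOSURE({ [A → αX.β] : [A → α.Xβ] ∈ I, X = 'x' })

Items with dot before 'x', with the dot advanced:
  [P → . x Y] → [P → x . Y]
Closure of the advanced items:
  [P → x . Y] has the dot before Y: add [Y → . Y x P], [Y → . x], [Y → .]

GOTO = { [P → x . Y], [Y → . Y x P], [Y → . x], [Y → .] }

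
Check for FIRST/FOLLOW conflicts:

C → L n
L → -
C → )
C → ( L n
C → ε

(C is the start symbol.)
Nullable non-terminals: C.
FIRST sets used below: FIRST(L) = { '-' }

C: nullable alternative(s) C → ε; FOLLOW(C) = { $ }
  C → L n: FIRST \ {ε} = { '-' } — disjoint from FOLLOW(C)
  C → ): FIRST \ {ε} = { ')' } — disjoint from FOLLOW(C)
  C → ( L n: FIRST \ {ε} = { '(' } — disjoint from FOLLOW(C)
  C → ε: FIRST \ {ε} = { } — this is the only nullable alternative, skip

L has no nullable alternative, so no FIRST/FOLLOW check is needed there.

No FIRST/FOLLOW conflicts found.

Answer: No FIRST/FOLLOW conflicts.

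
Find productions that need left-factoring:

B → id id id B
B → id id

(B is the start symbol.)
Left-factoring is needed when two productions for the same non-terminal
share a common prefix on the right-hand side.

Productions for B:
  B → id id id B
  B → id id

Found common prefix 'id id' in productions for B

Answer: Yes, B has productions with common prefix 'id id'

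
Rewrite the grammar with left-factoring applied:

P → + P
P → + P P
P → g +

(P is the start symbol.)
Left-factoring transforms A → αβ₁ | αβ₂ into A → αA' and A' → β₁ | β₂
(α is the longest common prefix among the alternatives). Repeat until
no nonterminal has two alternatives with a common prefix.

Round 1: P has alternatives sharing prefix '+ P'. Introduce P': P → + P P'
  Add: P' → ε
  Add: P' → P

No remaining common prefixes — done.

Resulting grammar:
P → + P P'
P' → ε
P' → P
P → g +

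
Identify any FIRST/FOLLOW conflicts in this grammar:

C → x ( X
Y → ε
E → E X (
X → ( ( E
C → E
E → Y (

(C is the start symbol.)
Nullable non-terminals: Y.
Y has a nullable alternative but only one production, so nothing to check.

C, E, X have no nullable alternative, so no FIRST/FOLLOW check is needed there.

No FIRST/FOLLOW conflicts found.

Answer: No FIRST/FOLLOW conflicts.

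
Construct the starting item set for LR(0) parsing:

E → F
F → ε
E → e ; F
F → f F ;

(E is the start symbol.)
First, augment the grammar with E' → E
I₀ = CLOSURE({ [E' → . E] }):
  [E' → . E] has the dot before E: add [E → . F], [E → . e ; F]
  [E → . F] has the dot before F: add [F → .], [F → . f F ;]
No further items can be added.

I₀ = { [E → . F], [E → . e ; F], [E' → . E], [F → . f F ;], [F → .] }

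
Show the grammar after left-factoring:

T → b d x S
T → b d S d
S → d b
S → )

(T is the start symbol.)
Left-factoring transforms A → αβ₁ | αβ₂ into A → αA' and A' → β₁ | β₂
(α is the longest common prefix among the alternatives). Repeat until
no nonterminal has two alternatives with a common prefix.

Round 1: T has alternatives sharing prefix 'b d'. Introduce T': T → b d T'
  Add: T' → x S
  Add: T' → S d

No remaining common prefixes — done.

Resulting grammar:
T → b d T'
T' → x S
T' → S d
S → d b
S → )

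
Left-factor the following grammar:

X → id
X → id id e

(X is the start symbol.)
Left-factoring transforms A → αβ₁ | αβ₂ into A → αA' and A' → β₁ | β₂
(α is the longest common prefix among the alternatives). Repeat until
no nonterminal has two alternatives with a common prefix.

Round 1: X has alternatives sharing prefix 'id'. Introduce X': X → id X'
  Add: X' → ε
  Add: X' → id e

No remaining common prefixes — done.

Resulting grammar:
X → id X'
X' → ε
X' → id e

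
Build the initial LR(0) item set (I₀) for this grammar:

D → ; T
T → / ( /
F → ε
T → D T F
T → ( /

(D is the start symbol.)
{ [D → . ; T], [D' → . D] }

First, augment the grammar with D' → D
I₀ = CLOSURE({ [D' → . D] }):
  [D' → . D] has the dot before D: add [D → . ; T]
No further items can be added.

I₀ = { [D → . ; T], [D' → . D] }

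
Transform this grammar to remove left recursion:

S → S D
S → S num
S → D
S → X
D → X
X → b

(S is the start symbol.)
S is directly left-recursive. The standard transformation for
  A → A α₁ | ... | A α_m | β₁ | ... | β_n
is
  A  → β₁ A' | ... | β_n A'
  A' → α₁ A' | ... | α_m A' | ε

S → D becomes S → D S'
S → X becomes S → X S'
S → S D becomes S' → D S'
S → S num becomes S' → num S'
Add S' → ε

Productions for other non-terminals are unchanged:
  D → X
  X → b

Resulting grammar:
S → D S'
S → X S'
S' → D S'
S' → num S'
S' → ε
D → X
X → b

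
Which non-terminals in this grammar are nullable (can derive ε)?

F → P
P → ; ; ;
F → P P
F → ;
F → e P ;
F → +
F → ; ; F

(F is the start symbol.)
A non-terminal is nullable if it can derive ε (the empty string): either it has an ε-production, or it has a production whose right-hand side consists entirely of nullable non-terminals.

There are no ε-productions, so no non-terminal can derive ε.
No non-terminals are nullable.

Answer: None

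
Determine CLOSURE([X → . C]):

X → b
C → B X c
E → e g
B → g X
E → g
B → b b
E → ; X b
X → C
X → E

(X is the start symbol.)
To compute CLOSURE, for each item [A → α.Bβ] where B is a non-terminal, add [B → .γ] for all productions B → γ; repeat for the newly added items until nothing changes.

Start with: [X → . C]
  [X → . C] has the dot before C: add [C → . B X c]
  [C → . B X c] has the dot before B: add [B → . g X], [B → . b b]
No further items can be added.

CLOSURE = { [B → . b b], [B → . g X], [C → . B X c], [X → . C] }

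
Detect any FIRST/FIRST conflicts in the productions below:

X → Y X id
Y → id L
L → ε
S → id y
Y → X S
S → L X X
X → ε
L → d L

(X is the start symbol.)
FIRST sets of the non-terminals at (or reachable through a nullable prefix from) the front of some alternative:
  FIRST(Y) = { 'd', 'id', ε }
  FIRST(X) = { 'd', 'id', ε }
  FIRST(S) = { 'd', 'id', ε }
  FIRST(L) = { 'd', ε }

Productions for X:
  X → Y X id: FIRST = { 'd', 'id' }
  X → ε: FIRST = { ε }
Productions for Y:
  Y → id L: FIRST = { 'id' }
  Y → X S: FIRST = { 'd', 'id', ε }
Productions for L:
  L → ε: FIRST = { ε }
  L → d L: FIRST = { 'd' }
Productions for S:
  S → id y: FIRST = { 'id' }
  S → L X X: FIRST = { 'd', 'id', ε }

Conflict for Y: Y → id L and Y → X S
  Overlap: { 'id' }
Conflict for S: S → id y and S → L X X
  Overlap: { 'id' }

Answer: Yes. Y → id L / Y → X S on { 'id' }; S → id y / S → L X X on { 'id' }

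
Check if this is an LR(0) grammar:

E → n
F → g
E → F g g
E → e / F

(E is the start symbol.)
A grammar is LR(0) if no state in the canonical LR(0) collection has:
  - both a shift item (dot before a terminal) and a complete item (shift-reduce conflict), or
  - two or more complete items (reduce-reduce conflict; the accept item [E' → E .] counts as a complete item here).

Augment with E' → E and build the canonical LR(0) collection (I0 = CLOSURE({[E' → . E]}), then GOTO on every symbol after a dot until no new states appear). It has 10 states:
  I0: { [E → . F g g], [E → . e / F], [E → . n], [E' → . E], [F → . g] }  — shift
  I1: { [E' → E .] }  — accept
  I2: { [E → F . g g] }  — shift
  I3: { [E → e . / F] }  — shift
  I4: { [F → g .] }  — reduce
  I5: { [E → n .] }  — reduce
  I6: { [E → e / . F], [F → . g] }  — shift
  I7: { [E → e / F .] }  — reduce
  I8: { [E → F g . g] }  — shift
  I9: { [E → F g g .] }  — reduce

Every state is either a pure shift/goto state or contains exactly one complete item and nothing to shift — no conflicts. The grammar is LR(0).

Answer: Yes, the grammar is LR(0)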